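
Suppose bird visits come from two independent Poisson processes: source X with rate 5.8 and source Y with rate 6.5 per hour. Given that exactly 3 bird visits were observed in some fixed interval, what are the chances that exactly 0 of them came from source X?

0.1476

Given the total, each event is independently from source X with probability p = λ_X/(λ_X+λ_Y) = 5.8/12.3 ≈ 0.4715.
So K ~ Binomial(3, 5.8/12.3): P(K = 0) = C(3,0) · (5.8/12.3)^0 · (6.5/12.3)^3 ≈ 0.1476.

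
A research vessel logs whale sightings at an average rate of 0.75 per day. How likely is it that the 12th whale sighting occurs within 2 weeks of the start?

0.3613

Over the interval, μ = 0.75 × 14 = 10.5 (2 weeks = 14 days).
The 12th arrival falls in the interval iff at least 12 events occur there: P(S_12 ≤ t) = P(N ≥ 12) = 1 − P(N ≤ 11) ≈ 0.3613.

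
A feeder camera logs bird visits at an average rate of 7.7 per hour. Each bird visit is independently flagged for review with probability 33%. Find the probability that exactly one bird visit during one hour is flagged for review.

0.2002

Thinning: the bird visits that are flagged for review themselves form a Poisson process with rate 0.33 × 7.7 = 2.541 per hour.
So μ = 2.541.
P(N = 1) = e^(−2.541) · 2.541^1/1! ≈ 0.2002.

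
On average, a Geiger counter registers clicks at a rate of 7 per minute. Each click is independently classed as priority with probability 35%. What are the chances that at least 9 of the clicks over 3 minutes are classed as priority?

0.3175

Thinning: the clicks that are classed as priority themselves form a Poisson process with rate 0.35 × 7 = 2.45 per minute.
Over the interval, μ = 2.45 × 3 = 7.35 (3 minutes).
P(N ≥ 9) = 1 − P(N ≤ 8) ≈ 0.3175.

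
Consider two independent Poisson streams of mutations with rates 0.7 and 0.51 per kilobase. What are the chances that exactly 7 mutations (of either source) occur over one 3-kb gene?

0.0437

Independent Poisson processes superpose: combined rate λ = 0.7 + 0.51 = 1.21 per kilobase.
Over the interval, μ = 1.21 × 3 = 3.63 (a 3-kb gene = 3 kilobases).
P(N = 7) = e^(−3.63) · 3.63^7/7! ≈ 0.0437.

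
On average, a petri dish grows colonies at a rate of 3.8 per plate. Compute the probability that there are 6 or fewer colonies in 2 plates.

0.3646

Over the interval, μ = 3.8 × 2 = 7.6 (2 plates).
P(N ≤ 6) = Σ_{j=0}^{6} e^(−μ) μ^j/j! ≈ 0.3646.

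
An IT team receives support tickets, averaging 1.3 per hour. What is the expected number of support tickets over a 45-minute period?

0.975

E[N] = λt = 1.3 × 0.75 = 0.975 (a 45-minute period = 0.75 hours).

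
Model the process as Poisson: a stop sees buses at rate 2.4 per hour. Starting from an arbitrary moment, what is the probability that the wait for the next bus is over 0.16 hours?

0.6811

The wait for the next event is exponential with rate λ = 2.4 per hour.
P(T > 0.16) = e^(−λt) = e^(−2.4 × 0.16) = e^(−0.384) ≈ 0.6811.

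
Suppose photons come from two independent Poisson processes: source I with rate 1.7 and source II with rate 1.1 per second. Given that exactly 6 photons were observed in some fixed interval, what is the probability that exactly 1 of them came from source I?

0.0341

Given the total, each event is independently from source I with probability p = λ_I/(λ_I+λ_II) = 1.7/2.8 ≈ 0.6071.
So K ~ Binomial(6, 1.7/2.8): P(K = 1) = C(6,1) · (1.7/2.8)^1 · (1.1/2.8)^5 ≈ 0.0341.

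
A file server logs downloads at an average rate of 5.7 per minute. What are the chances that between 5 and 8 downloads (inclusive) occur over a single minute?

With mean μ = 5.7 per minute,
P(5 ≤ N ≤ 8) = Σ_{j=5}^{8} e^(−5.7) · 5.7^j/j! ≈ 0.5494.

0.5494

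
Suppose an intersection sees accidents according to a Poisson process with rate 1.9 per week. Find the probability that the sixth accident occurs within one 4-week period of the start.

Over the interval, μ = 1.9 × 4 = 7.6 (a 4-week period = 4 weeks).
The sixth arrival falls in the interval iff at least 6 events occur there: P(S_6 ≤ t) = P(N ≥ 6) = 1 − P(N ≤ 5) ≈ 0.7693.

0.7693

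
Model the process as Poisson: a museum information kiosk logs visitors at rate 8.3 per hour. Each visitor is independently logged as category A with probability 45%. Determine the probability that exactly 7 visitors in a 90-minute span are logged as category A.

0.1268

Thinning: the visitors that are logged as category A themselves form a Poisson process with rate 0.45 × 8.3 = 3.735 per hour.
Over the interval, μ = 3.735 × 1.5 = 5.6025 (a 90-minute span = 1.5 hours).
P(N = 7) = e^(−5.6025) · 5.6025^7/7! ≈ 0.1268.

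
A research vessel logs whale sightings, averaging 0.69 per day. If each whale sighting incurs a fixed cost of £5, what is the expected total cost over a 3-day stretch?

E[N] = 0.69 × 3 = 2.07 (a 3-day stretch = 3 days); E[cost] = 2.07 × £5 = £10.35.

£10.35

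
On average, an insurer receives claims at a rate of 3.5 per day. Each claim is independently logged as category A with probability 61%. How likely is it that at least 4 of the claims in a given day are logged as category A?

0.1680

Thinning: the claims that are logged as category A themselves form a Poisson process with rate 0.61 × 3.5 = 2.135 per day.
So μ = 2.135.
P(N ≥ 4) = 1 − P(N ≤ 3) ≈ 0.1680.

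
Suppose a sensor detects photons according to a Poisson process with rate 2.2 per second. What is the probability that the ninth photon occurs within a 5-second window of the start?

Over the interval, μ = 2.2 × 5 = 11 (a 5-second window = 5 seconds).
The ninth arrival falls in the interval iff at least 9 events occur there: P(S_9 ≤ t) = P(N ≥ 9) = 1 − P(N ≤ 8) ≈ 0.7680.

0.7680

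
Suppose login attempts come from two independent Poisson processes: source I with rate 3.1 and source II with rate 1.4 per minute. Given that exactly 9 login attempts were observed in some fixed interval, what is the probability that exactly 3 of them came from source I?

Given the total, each event is independently from source I with probability p = λ_I/(λ_I+λ_II) = 3.1/4.5 ≈ 0.6889.
So K ~ Binomial(9, 3.1/4.5): P(K = 3) = C(9,3) · (3.1/4.5)^3 · (1.4/4.5)^6 ≈ 0.0249.

0.0249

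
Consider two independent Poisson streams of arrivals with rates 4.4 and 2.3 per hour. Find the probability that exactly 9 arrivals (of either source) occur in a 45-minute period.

0.0370

Independent Poisson processes superpose: combined rate λ = 4.4 + 2.3 = 6.7 per hour.
Over the interval, μ = 6.7 × 0.75 = 5.025 (a 45-minute period = 0.75 hours).
P(N = 9) = e^(−5.025) · 5.025^9/9! ≈ 0.0370.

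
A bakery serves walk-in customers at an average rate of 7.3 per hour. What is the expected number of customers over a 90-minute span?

E[N] = λt = 7.3 × 1.5 = 10.95 (a 90-minute span = 1.5 hours).

10.95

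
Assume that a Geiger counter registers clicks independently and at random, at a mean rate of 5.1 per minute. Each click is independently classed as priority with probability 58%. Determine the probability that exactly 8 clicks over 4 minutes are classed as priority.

0.0692

Thinning: the clicks that are classed as priority themselves form a Poisson process with rate 0.58 × 5.1 = 2.958 per minute.
Over the interval, μ = 2.958 × 4 = 11.832 (4 minutes).
P(N = 8) = e^(−11.832) · 11.832^8/8! ≈ 0.0692.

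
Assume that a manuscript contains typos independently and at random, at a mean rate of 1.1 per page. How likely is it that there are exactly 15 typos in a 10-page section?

0.0534

Over the interval, μ = 1.1 × 10 = 11 (a 10-page section = 10 pages).
P(N = 15) = e^(−μ) μ^15/15! = e^(−11) · 11^15/1307674368000 ≈ 0.0534.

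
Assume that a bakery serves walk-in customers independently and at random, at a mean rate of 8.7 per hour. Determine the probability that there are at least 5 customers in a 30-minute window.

0.4392

Over the interval, μ = 8.7 × 0.5 = 4.35 (a 30-minute window = 0.5 hours).
P(N ≥ 5) = 1 − P(N ≤ 4) = 1 − Σ_{j=0}^{4} e^(−μ) μ^j/j! ≈ 0.4392.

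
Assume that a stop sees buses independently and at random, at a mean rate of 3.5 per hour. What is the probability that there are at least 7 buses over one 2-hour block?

0.5503

Over the interval, μ = 3.5 × 2 = 7 (a 2-hour block = 2 hours).
P(N ≥ 7) = 1 − P(N ≤ 6) = 1 − Σ_{j=0}^{6} e^(−μ) μ^j/j! ≈ 0.5503.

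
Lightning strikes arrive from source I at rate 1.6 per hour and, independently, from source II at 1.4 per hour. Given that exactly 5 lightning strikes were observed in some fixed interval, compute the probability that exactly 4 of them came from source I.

0.1888

Given the total, each event is independently from source I with probability p = λ_I/(λ_I+λ_II) = 1.6/3 ≈ 0.5333.
So K ~ Binomial(5, 1.6/3): P(K = 4) = C(5,4) · (1.6/3)^4 · (1.4/3)^1 ≈ 0.1888.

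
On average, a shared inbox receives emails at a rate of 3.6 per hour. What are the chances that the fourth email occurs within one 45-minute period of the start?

0.2859

Over the interval, μ = 3.6 × 0.75 = 2.7 (a 45-minute period = 0.75 hours).
The fourth arrival falls in the interval iff at least 4 events occur there: P(S_4 ≤ t) = P(N ≥ 4) = 1 − P(N ≤ 3) ≈ 0.2859.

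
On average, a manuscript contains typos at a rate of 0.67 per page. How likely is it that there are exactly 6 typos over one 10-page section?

0.1546

Over the interval, μ = 0.67 × 10 = 6.7 (a 10-page section = 10 pages).
P(N = 6) = e^(−μ) μ^6/6! = e^(−6.7) · 6.7^6/720 ≈ 0.1546.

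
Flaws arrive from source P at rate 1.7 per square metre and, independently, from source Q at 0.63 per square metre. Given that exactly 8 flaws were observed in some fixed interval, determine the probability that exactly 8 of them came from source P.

0.0803

Given the total, each event is independently from source P with probability p = λ_P/(λ_P+λ_Q) = 1.7/2.33 ≈ 0.7296.
So K ~ Binomial(8, 1.7/2.33): P(K = 8) = C(8,8) · (1.7/2.33)^8 · (0.63/2.33)^0 ≈ 0.0803.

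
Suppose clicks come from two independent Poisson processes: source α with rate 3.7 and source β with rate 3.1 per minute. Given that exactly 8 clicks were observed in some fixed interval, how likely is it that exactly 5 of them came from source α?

Given the total, each event is independently from source α with probability p = λ_α/(λ_α+λ_β) = 3.7/6.8 ≈ 0.5441.
So K ~ Binomial(8, 3.7/6.8): P(K = 5) = C(8,5) · (3.7/6.8)^5 · (3.1/6.8)^3 ≈ 0.2531.

0.2531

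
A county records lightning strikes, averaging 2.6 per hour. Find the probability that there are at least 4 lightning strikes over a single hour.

0.2640

With mean μ = 2.6 per hour,
P(N ≥ 4) = 1 − P(N ≤ 3) = 1 − Σ_{j=0}^{3} e^(−μ) μ^j/j! ≈ 0.2640.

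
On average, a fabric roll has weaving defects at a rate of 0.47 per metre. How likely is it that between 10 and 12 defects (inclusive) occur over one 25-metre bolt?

Over the interval, μ = 0.47 × 25 = 11.75 (a 25-metre bolt = 25 metres).
P(10 ≤ N ≤ 12) = Σ_{j=10}^{12} e^(−11.75) · 11.75^j/j! ≈ 0.3396.

0.3396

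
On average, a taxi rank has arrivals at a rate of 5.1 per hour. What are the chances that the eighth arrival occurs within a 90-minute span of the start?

0.4972

Over the interval, μ = 5.1 × 1.5 = 7.65 (a 90-minute span = 1.5 hours).
The eighth arrival falls in the interval iff at least 8 events occur there: P(S_8 ≤ t) = P(N ≥ 8) = 1 − P(N ≤ 7) ≈ 0.4972.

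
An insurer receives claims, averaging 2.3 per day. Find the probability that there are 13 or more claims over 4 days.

Over the interval, μ = 2.3 × 4 = 9.2 (4 days).
P(N ≥ 13) = 1 − P(N ≤ 12) = 1 − Σ_{j=0}^{12} e^(−μ) μ^j/j! ≈ 0.1393.

0.1393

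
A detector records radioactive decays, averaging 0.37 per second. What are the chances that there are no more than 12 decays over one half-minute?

Over the interval, μ = 0.37 × 30 = 11.1 (a half-minute = 30 seconds).
P(N ≤ 12) = Σ_{j=0}^{12} e^(−μ) μ^j/j! ≈ 0.6777.

0.6777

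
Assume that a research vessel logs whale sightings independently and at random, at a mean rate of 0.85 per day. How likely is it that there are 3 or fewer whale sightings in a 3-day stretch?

Over the interval, μ = 0.85 × 3 = 2.55 (a 3-day stretch = 3 days).
P(N ≤ 3) = Σ_{j=0}^{3} e^(−μ) μ^j/j! ≈ 0.7468.

0.7468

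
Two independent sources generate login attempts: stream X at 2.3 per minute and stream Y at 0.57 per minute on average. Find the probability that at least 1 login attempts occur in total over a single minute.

Independent Poisson processes superpose: combined rate λ = 2.3 + 0.57 = 2.87 per minute.
So μ = 2.87.
P(N ≥ 1) = 1 − P(N ≤ 0) ≈ 0.9433.

0.9433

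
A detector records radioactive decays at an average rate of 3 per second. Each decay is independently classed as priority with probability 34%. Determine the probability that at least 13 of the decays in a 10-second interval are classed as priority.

0.2278

Thinning: the decays that are classed as priority themselves form a Poisson process with rate 0.34 × 3 = 1.02 per second.
Over the interval, μ = 1.02 × 10 = 10.2 (a 10-second interval = 10 seconds).
P(N ≥ 13) = 1 − P(N ≤ 12) ≈ 0.2278.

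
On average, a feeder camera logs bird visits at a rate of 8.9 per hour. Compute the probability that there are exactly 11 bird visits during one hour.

0.0948

With mean μ = 8.9 per hour,
P(N = 11) = e^(−μ) μ^11/11! = e^(−8.9) · 8.9^11/39916800 ≈ 0.0948.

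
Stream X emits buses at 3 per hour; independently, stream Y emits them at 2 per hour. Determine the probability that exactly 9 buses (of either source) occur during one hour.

Independent Poisson processes superpose: combined rate λ = 3 + 2 = 5 per hour.
So μ = 5.
P(N = 9) = e^(−5) · 5^9/9! ≈ 0.0363.

0.0363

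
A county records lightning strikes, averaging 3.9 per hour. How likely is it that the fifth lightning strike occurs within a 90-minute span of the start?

0.6944

Over the interval, μ = 3.9 × 1.5 = 5.85 (a 90-minute span = 1.5 hours).
The fifth arrival falls in the interval iff at least 5 events occur there: P(S_5 ≤ t) = P(N ≥ 5) = 1 − P(N ≤ 4) ≈ 0.6944.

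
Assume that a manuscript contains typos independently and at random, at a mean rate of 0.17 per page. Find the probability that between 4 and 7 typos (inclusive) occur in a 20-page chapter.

0.4186

Over the interval, μ = 0.17 × 20 = 3.4 (a 20-page chapter = 20 pages).
P(4 ≤ N ≤ 7) = Σ_{j=4}^{7} e^(−3.4) · 3.4^j/j! ≈ 0.4186.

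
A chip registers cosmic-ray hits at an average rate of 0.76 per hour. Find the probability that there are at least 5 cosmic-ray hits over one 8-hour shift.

0.7255

Over the interval, μ = 0.76 × 8 = 6.08 (an 8-hour shift = 8 hours).
P(N ≥ 5) = 1 − P(N ≤ 4) = 1 − Σ_{j=0}^{4} e^(−μ) μ^j/j! ≈ 0.7255.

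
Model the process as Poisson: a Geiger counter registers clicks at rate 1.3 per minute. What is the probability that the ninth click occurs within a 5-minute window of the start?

Over the interval, μ = 1.3 × 5 = 6.5 (a 5-minute window = 5 minutes).
The ninth arrival falls in the interval iff at least 9 events occur there: P(S_9 ≤ t) = P(N ≥ 9) = 1 − P(N ≤ 8) ≈ 0.2084.

0.2084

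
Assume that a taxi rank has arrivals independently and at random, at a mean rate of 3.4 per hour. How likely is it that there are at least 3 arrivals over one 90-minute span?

0.8835

Over the interval, μ = 3.4 × 1.5 = 5.1 (a 90-minute span = 1.5 hours).
P(N ≥ 3) = 1 − P(N ≤ 2) = 1 − Σ_{j=0}^{2} e^(−μ) μ^j/j! ≈ 0.8835.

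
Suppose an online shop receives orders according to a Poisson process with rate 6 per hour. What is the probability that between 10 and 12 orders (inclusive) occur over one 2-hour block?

0.3336

Over the interval, μ = 6 × 2 = 12 (a 2-hour block = 2 hours).
P(10 ≤ N ≤ 12) = Σ_{j=10}^{12} e^(−12) · 12^j/j! ≈ 0.3336.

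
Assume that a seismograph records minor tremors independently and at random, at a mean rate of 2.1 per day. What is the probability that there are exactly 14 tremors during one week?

0.1042

Over the interval, μ = 2.1 × 7 = 14.7 (a week = 7 days).
P(N = 14) = e^(−μ) μ^14/14! = e^(−14.7) · 14.7^14/87178291200 ≈ 0.1042.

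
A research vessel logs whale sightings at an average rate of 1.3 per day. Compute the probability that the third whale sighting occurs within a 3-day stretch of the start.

0.7469

Over the interval, μ = 1.3 × 3 = 3.9 (a 3-day stretch = 3 days).
The third arrival falls in the interval iff at least 3 events occur there: P(S_3 ≤ t) = P(N ≥ 3) = 1 − P(N ≤ 2) ≈ 0.7469.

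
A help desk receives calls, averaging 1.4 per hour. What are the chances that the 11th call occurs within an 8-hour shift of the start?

Over the interval, μ = 1.4 × 8 = 11.2 (an 8-hour shift = 8 hours).
The 11th arrival falls in the interval iff at least 11 events occur there: P(S_11 ≤ t) = P(N ≥ 11) = 1 − P(N ≤ 10) ≈ 0.5638.

0.5638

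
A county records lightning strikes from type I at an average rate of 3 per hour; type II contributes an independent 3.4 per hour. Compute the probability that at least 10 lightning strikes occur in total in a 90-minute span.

Independent Poisson processes superpose: combined rate λ = 3 + 3.4 = 6.4 per hour.
Over the interval, μ = 6.4 × 1.5 = 9.6 (a 90-minute span = 1.5 hours).
P(N ≥ 10) = 1 − P(N ≤ 9) ≈ 0.4911.

0.4911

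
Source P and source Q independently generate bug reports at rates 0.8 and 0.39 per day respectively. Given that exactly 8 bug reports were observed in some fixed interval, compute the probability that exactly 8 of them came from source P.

Given the total, each event is independently from source P with probability p = λ_P/(λ_P+λ_Q) = 0.8/1.19 ≈ 0.6723.
So K ~ Binomial(8, 0.8/1.19): P(K = 8) = C(8,8) · (0.8/1.19)^8 · (0.39/1.19)^0 ≈ 0.0417.

0.0417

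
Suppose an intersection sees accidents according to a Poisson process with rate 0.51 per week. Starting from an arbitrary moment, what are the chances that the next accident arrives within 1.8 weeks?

0.6007

Inter-arrival times are exponential with rate λ = 0.51 per week.
P(T ≤ 1.8) = 1 − e^(−λt) = 1 − e^(−0.51 × 1.8) = 1 − e^(−0.918) ≈ 0.6007.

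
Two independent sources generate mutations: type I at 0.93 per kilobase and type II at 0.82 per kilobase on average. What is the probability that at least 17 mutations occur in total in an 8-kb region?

Independent Poisson processes superpose: combined rate λ = 0.93 + 0.82 = 1.75 per kilobase.
Over the interval, μ = 1.75 × 8 = 14 (an 8-kb region = 8 kilobases).
P(N ≥ 17) = 1 − P(N ≤ 16) ≈ 0.2441.

0.2441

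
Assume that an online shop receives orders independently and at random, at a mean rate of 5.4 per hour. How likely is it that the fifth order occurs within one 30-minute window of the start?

0.1371

Over the interval, μ = 5.4 × 0.5 = 2.7 (a 30-minute window = 0.5 hours).
The fifth arrival falls in the interval iff at least 5 events occur there: P(S_5 ≤ t) = P(N ≥ 5) = 1 − P(N ≤ 4) ≈ 0.1371.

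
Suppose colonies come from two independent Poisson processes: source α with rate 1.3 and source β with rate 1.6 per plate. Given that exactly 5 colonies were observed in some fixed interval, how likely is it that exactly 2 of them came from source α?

0.3375

Given the total, each event is independently from source α with probability p = λ_α/(λ_α+λ_β) = 1.3/2.9 ≈ 0.4483.
So K ~ Binomial(5, 1.3/2.9): P(K = 2) = C(5,2) · (1.3/2.9)^2 · (1.6/2.9)^3 ≈ 0.3375.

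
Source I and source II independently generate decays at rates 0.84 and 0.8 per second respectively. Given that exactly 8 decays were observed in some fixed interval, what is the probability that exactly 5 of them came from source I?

0.2291

Given the total, each event is independently from source I with probability p = λ_I/(λ_I+λ_II) = 0.84/1.64 ≈ 0.5122.
So K ~ Binomial(8, 0.84/1.64): P(K = 5) = C(8,5) · (0.84/1.64)^5 · (0.8/1.64)^3 ≈ 0.2291.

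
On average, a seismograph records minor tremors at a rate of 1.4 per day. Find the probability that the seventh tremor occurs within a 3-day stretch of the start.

0.1325

Over the interval, μ = 1.4 × 3 = 4.2 (a 3-day stretch = 3 days).
The seventh arrival falls in the interval iff at least 7 events occur there: P(S_7 ≤ t) = P(N ≥ 7) = 1 − P(N ≤ 6) ≈ 0.1325.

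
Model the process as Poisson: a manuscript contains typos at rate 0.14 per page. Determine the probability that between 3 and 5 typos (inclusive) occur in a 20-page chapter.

Over the interval, μ = 0.14 × 20 = 2.8 (a 20-page chapter = 20 pages).
P(3 ≤ N ≤ 5) = Σ_{j=3}^{5} e^(−2.8) · 2.8^j/j! ≈ 0.4654.

0.4654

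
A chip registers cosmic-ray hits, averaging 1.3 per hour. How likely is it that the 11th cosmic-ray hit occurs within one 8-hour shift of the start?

0.4669

Over the interval, μ = 1.3 × 8 = 10.4 (an 8-hour shift = 8 hours).
The 11th arrival falls in the interval iff at least 11 events occur there: P(S_11 ≤ t) = P(N ≥ 11) = 1 − P(N ≤ 10) ≈ 0.4669.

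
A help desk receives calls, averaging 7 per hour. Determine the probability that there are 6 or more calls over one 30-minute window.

Over the interval, μ = 7 × 0.5 = 3.5 (a 30-minute window = 0.5 hours).
P(N ≥ 6) = 1 − P(N ≤ 5) = 1 − Σ_{j=0}^{5} e^(−μ) μ^j/j! ≈ 0.1424.

0.1424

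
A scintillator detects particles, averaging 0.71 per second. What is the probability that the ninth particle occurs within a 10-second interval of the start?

0.2840

Over the interval, μ = 0.71 × 10 = 7.1 (a 10-second interval = 10 seconds).
The ninth arrival falls in the interval iff at least 9 events occur there: P(S_9 ≤ t) = P(N ≥ 9) = 1 − P(N ≤ 8) ≈ 0.2840.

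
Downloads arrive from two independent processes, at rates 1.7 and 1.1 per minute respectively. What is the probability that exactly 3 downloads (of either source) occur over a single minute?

Independent Poisson processes superpose: combined rate λ = 1.7 + 1.1 = 2.8 per minute.
So μ = 2.8.
P(N = 3) = e^(−2.8) · 2.8^3/3! ≈ 0.2225.

0.2225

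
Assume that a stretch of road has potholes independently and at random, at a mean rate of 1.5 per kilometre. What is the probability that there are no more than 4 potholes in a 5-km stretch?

0.1321

Over the interval, μ = 1.5 × 5 = 7.5 (a 5-km stretch = 5 kilometres).
P(N ≤ 4) = Σ_{j=0}^{4} e^(−μ) μ^j/j! ≈ 0.1321.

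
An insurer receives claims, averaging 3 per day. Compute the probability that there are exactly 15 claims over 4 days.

0.0724

Over the interval, μ = 3 × 4 = 12 (4 days).
P(N = 15) = e^(−μ) μ^15/15! = e^(−12) · 12^15/1307674368000 ≈ 0.0724.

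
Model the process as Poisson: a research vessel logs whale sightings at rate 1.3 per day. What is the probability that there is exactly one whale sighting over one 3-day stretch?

0.0789

Over the interval, μ = 1.3 × 3 = 3.9 (a 3-day stretch = 3 days).
P(N = 1) = e^(−μ) μ^1/1! = e^(−3.9) · 3.9^1/1 ≈ 0.0789.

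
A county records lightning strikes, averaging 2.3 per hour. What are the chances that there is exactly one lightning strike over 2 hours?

0.0462

Over the interval, μ = 2.3 × 2 = 4.6 (2 hours).
P(N = 1) = e^(−μ) μ^1/1! = e^(−4.6) · 4.6^1/1 ≈ 0.0462.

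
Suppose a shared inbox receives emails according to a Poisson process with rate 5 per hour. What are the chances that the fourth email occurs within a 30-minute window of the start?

Over the interval, μ = 5 × 0.5 = 2.5 (a 30-minute window = 0.5 hours).
The fourth arrival falls in the interval iff at least 4 events occur there: P(S_4 ≤ t) = P(N ≥ 4) = 1 − P(N ≤ 3) ≈ 0.2424.

0.2424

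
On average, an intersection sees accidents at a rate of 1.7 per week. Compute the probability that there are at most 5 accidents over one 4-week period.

0.3270

Over the interval, μ = 1.7 × 4 = 6.8 (a 4-week period = 4 weeks).
P(N ≤ 5) = Σ_{j=0}^{5} e^(−μ) μ^j/j! ≈ 0.3270.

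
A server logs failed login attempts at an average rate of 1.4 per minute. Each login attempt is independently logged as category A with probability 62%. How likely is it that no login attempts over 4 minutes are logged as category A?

0.0311

Thinning: the login attempts that are logged as category A themselves form a Poisson process with rate 0.62 × 1.4 = 0.868 per minute.
Over the interval, μ = 0.868 × 4 = 3.472 (4 minutes).
P(N = 0) = e^(−3.472) · 3.472^0/0! ≈ 0.0311.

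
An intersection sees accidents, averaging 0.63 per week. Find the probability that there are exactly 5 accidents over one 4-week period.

0.0681

Over the interval, μ = 0.63 × 4 = 2.52 (a 4-week period = 4 weeks).
P(N = 5) = e^(−μ) μ^5/5! = e^(−2.52) · 2.52^5/120 ≈ 0.0681.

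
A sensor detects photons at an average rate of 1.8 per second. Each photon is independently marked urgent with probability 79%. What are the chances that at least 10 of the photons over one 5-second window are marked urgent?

0.1808

Thinning: the photons that are marked urgent themselves form a Poisson process with rate 0.79 × 1.8 = 1.422 per second.
Over the interval, μ = 1.422 × 5 = 7.11 (a 5-second window = 5 seconds).
P(N ≥ 10) = 1 − P(N ≤ 9) ≈ 0.1808.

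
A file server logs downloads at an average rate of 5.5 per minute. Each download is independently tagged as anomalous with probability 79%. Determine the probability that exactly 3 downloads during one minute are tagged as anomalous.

0.1773

Thinning: the downloads that are tagged as anomalous themselves form a Poisson process with rate 0.79 × 5.5 = 4.345 per minute.
So μ = 4.345.
P(N = 3) = e^(−4.345) · 4.345^3/3! ≈ 0.1773.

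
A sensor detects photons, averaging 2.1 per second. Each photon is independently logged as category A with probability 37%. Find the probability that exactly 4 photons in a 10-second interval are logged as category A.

Thinning: the photons that are logged as category A themselves form a Poisson process with rate 0.37 × 2.1 = 0.777 per second.
Over the interval, μ = 0.777 × 10 = 7.77 (a 10-second interval = 10 seconds).
P(N = 4) = e^(−7.77) · 7.77^4/4! ≈ 0.0641.

0.0641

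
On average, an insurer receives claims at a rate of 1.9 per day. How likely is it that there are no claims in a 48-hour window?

Over the interval, μ = 1.9 × 2 = 3.8 (a 48-hour window = 2 days).
P(N = 0) = e^(−μ) μ^0/0! = e^(−3.8) · 3.8^0/1 ≈ 0.0224.

0.0224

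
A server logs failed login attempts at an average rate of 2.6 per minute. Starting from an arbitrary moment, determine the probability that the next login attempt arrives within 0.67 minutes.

0.8248

Inter-arrival times are exponential with rate λ = 2.6 per minute.
P(T ≤ 0.67) = 1 − e^(−λt) = 1 − e^(−2.6 × 0.67) = 1 − e^(−1.742) ≈ 0.8248.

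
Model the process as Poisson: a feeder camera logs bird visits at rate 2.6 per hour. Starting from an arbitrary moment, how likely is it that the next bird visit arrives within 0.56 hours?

Inter-arrival times are exponential with rate λ = 2.6 per hour.
P(T ≤ 0.56) = 1 − e^(−λt) = 1 − e^(−2.6 × 0.56) = 1 − e^(−1.456) ≈ 0.7668.

0.7668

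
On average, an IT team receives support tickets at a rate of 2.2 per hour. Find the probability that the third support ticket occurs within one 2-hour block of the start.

0.8149

Over the interval, μ = 2.2 × 2 = 4.4 (a 2-hour block = 2 hours).
The third arrival falls in the interval iff at least 3 events occur there: P(S_3 ≤ t) = P(N ≥ 3) = 1 − P(N ≤ 2) ≈ 0.8149.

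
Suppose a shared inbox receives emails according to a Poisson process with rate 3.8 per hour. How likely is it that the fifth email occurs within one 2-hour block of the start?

Over the interval, μ = 3.8 × 2 = 7.6 (a 2-hour block = 2 hours).
The fifth arrival falls in the interval iff at least 5 events occur there: P(S_5 ≤ t) = P(N ≥ 5) = 1 − P(N ≤ 4) ≈ 0.8751.

0.8751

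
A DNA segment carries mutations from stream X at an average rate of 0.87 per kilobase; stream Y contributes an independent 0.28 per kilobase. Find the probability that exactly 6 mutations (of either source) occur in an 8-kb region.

0.0851

Independent Poisson processes superpose: combined rate λ = 0.87 + 0.28 = 1.15 per kilobase.
Over the interval, μ = 1.15 × 8 = 9.2 (an 8-kb region = 8 kilobases).
P(N = 6) = e^(−9.2) · 9.2^6/6! ≈ 0.0851.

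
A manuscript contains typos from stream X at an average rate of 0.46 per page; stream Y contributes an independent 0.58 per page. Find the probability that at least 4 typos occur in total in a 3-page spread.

Independent Poisson processes superpose: combined rate λ = 0.46 + 0.58 = 1.04 per page.
Over the interval, μ = 1.04 × 3 = 3.12 (a 3-page spread = 3 pages).
P(N ≥ 4) = 1 − P(N ≤ 3) ≈ 0.3796.

0.3796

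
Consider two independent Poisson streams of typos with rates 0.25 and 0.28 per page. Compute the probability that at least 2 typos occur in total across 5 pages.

0.7421

Independent Poisson processes superpose: combined rate λ = 0.25 + 0.28 = 0.53 per page.
Over the interval, μ = 0.53 × 5 = 2.65 (5 pages).
P(N ≥ 2) = 1 − P(N ≤ 1) ≈ 0.7421.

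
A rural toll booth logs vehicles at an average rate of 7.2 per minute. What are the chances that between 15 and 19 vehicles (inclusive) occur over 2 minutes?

0.3779

Over the interval, μ = 7.2 × 2 = 14.4 (2 minutes).
P(15 ≤ N ≤ 19) = Σ_{j=15}^{19} e^(−14.4) · 14.4^j/j! ≈ 0.3779.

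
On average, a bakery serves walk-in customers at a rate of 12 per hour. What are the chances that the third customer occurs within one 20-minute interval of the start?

Over the interval, μ = 12 × 1/3 = 4 (a 20-minute interval = 1/3 hours).
The third arrival falls in the interval iff at least 3 events occur there: P(S_3 ≤ t) = P(N ≥ 3) = 1 − P(N ≤ 2) ≈ 0.7619.

0.7619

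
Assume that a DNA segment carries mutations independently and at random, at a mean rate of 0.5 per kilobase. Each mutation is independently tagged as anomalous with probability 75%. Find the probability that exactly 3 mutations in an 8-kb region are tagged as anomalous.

0.2240

Thinning: the mutations that are tagged as anomalous themselves form a Poisson process with rate 0.75 × 0.5 = 0.375 per kilobase.
Over the interval, μ = 0.375 × 8 = 3 (an 8-kb region = 8 kilobases).
P(N = 3) = e^(−3) · 3^3/3! ≈ 0.2240.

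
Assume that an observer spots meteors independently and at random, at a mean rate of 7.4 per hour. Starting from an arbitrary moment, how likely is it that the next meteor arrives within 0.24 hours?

0.8307

Inter-arrival times are exponential with rate λ = 7.4 per hour.
P(T ≤ 0.24) = 1 − e^(−λt) = 1 − e^(−7.4 × 0.24) = 1 − e^(−1.776) ≈ 0.8307.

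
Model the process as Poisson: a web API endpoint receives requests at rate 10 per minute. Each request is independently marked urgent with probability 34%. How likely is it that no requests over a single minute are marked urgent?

0.0334

Thinning: the requests that are marked urgent themselves form a Poisson process with rate 0.34 × 10 = 3.4 per minute.
So μ = 3.4.
P(N = 0) = e^(−3.4) · 3.4^0/0! ≈ 0.0334.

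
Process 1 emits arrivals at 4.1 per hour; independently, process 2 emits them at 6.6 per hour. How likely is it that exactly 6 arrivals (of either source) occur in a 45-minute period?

0.1214

Independent Poisson processes superpose: combined rate λ = 4.1 + 6.6 = 10.7 per hour.
Over the interval, μ = 10.7 × 0.75 = 8.025 (a 45-minute period = 0.75 hours).
P(N = 6) = e^(−8.025) · 8.025^6/6! ≈ 0.1214.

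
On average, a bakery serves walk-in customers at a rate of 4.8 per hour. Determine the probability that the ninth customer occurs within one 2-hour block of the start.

0.6204

Over the interval, μ = 4.8 × 2 = 9.6 (a 2-hour block = 2 hours).
The ninth arrival falls in the interval iff at least 9 events occur there: P(S_9 ≤ t) = P(N ≥ 9) = 1 − P(N ≤ 8) ≈ 0.6204.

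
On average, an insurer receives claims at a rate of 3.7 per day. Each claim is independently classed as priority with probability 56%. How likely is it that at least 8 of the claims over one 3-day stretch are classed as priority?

0.2863

Thinning: the claims that are classed as priority themselves form a Poisson process with rate 0.56 × 3.7 = 2.072 per day.
Over the interval, μ = 2.072 × 3 = 6.216 (a 3-day stretch = 3 days).
P(N ≥ 8) = 1 − P(N ≤ 7) ≈ 0.2863.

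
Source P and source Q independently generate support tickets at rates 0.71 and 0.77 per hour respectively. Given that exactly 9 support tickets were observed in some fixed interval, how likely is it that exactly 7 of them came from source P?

0.0570

Given the total, each event is independently from source P with probability p = λ_P/(λ_P+λ_Q) = 0.71/1.48 ≈ 0.4797.
So K ~ Binomial(9, 0.71/1.48): P(K = 7) = C(9,7) · (0.71/1.48)^7 · (0.77/1.48)^2 ≈ 0.0570.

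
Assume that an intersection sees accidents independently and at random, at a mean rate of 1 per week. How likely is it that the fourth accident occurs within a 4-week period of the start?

Over the interval, μ = 1 × 4 = 4 (a 4-week period = 4 weeks).
The fourth arrival falls in the interval iff at least 4 events occur there: P(S_4 ≤ t) = P(N ≥ 4) = 1 − P(N ≤ 3) ≈ 0.5665.

0.5665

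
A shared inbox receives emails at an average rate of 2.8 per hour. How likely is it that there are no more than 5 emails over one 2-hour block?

Over the interval, μ = 2.8 × 2 = 5.6 (a 2-hour block = 2 hours).
P(N ≤ 5) = Σ_{j=0}^{5} e^(−μ) μ^j/j! ≈ 0.5119.

0.5119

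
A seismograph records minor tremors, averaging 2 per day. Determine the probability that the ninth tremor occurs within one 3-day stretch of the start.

0.1528

Over the interval, μ = 2 × 3 = 6 (a 3-day stretch = 3 days).
The ninth arrival falls in the interval iff at least 9 events occur there: P(S_9 ≤ t) = P(N ≥ 9) = 1 − P(N ≤ 8) ≈ 0.1528.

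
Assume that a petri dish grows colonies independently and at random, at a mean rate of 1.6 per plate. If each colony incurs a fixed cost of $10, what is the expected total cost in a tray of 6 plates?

E[N] = 1.6 × 6 = 9.6 (a tray of 6 plates = 6 plates); E[cost] = 9.6 × $10 = $96.

$96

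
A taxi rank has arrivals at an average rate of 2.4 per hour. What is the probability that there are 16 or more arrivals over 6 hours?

Over the interval, μ = 2.4 × 6 = 14.4 (6 hours).
P(N ≥ 16) = 1 − P(N ≤ 15) = 1 − Σ_{j=0}^{15} e^(−μ) μ^j/j! ≈ 0.3707.

0.3707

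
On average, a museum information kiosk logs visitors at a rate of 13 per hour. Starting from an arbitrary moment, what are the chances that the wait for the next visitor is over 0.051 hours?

The wait for the next event is exponential with rate λ = 13 per hour.
P(T > 0.051) = e^(−λt) = e^(−13 × 0.051) = e^(−0.663) ≈ 0.5153.

0.5153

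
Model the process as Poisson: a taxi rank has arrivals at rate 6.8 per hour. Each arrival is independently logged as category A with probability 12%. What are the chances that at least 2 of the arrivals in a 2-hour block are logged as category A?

0.4853

Thinning: the arrivals that are logged as category A themselves form a Poisson process with rate 0.12 × 6.8 = 0.816 per hour.
Over the interval, μ = 0.816 × 2 = 1.632 (a 2-hour block = 2 hours).
P(N ≥ 2) = 1 − P(N ≤ 1) ≈ 0.4853.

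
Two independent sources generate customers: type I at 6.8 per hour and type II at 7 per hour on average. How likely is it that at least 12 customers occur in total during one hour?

Independent Poisson processes superpose: combined rate λ = 6.8 + 7 = 13.8 per hour.
So μ = 13.8.
P(N ≥ 12) = 1 − P(N ≤ 11) ≈ 0.7227.

0.7227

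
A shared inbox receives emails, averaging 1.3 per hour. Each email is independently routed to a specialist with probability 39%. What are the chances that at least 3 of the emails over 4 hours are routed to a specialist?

0.3309

Thinning: the emails that are routed to a specialist themselves form a Poisson process with rate 0.39 × 1.3 = 0.507 per hour.
Over the interval, μ = 0.507 × 4 = 2.028 (4 hours).
P(N ≥ 3) = 1 − P(N ≤ 2) ≈ 0.3309.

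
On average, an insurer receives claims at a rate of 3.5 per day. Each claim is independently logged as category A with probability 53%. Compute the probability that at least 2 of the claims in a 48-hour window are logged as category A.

Thinning: the claims that are logged as category A themselves form a Poisson process with rate 0.53 × 3.5 = 1.855 per day.
Over the interval, μ = 1.855 × 2 = 3.71 (a 48-hour window = 2 days).
P(N ≥ 2) = 1 − P(N ≤ 1) ≈ 0.8847.

0.8847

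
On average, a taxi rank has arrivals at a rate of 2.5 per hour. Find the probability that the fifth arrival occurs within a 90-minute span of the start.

Over the interval, μ = 2.5 × 1.5 = 3.75 (a 90-minute span = 1.5 hours).
The fifth arrival falls in the interval iff at least 5 events occur there: P(S_5 ≤ t) = P(N ≥ 5) = 1 − P(N ≤ 4) ≈ 0.3225.

0.3225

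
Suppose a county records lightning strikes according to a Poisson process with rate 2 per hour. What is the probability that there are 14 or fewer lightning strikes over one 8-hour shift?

0.3675

Over the interval, μ = 2 × 8 = 16 (an 8-hour shift = 8 hours).
P(N ≤ 14) = Σ_{j=0}^{14} e^(−μ) μ^j/j! ≈ 0.3675.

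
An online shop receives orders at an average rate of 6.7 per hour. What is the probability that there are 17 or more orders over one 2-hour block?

0.1946

Over the interval, μ = 6.7 × 2 = 13.4 (a 2-hour block = 2 hours).
P(N ≥ 17) = 1 − P(N ≤ 16) = 1 − Σ_{j=0}^{16} e^(−μ) μ^j/j! ≈ 0.1946.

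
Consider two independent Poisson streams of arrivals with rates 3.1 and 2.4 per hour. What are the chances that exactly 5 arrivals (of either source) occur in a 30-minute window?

Independent Poisson processes superpose: combined rate λ = 3.1 + 2.4 = 5.5 per hour.
Over the interval, μ = 5.5 × 0.5 = 2.75 (a 30-minute window = 0.5 hours).
P(N = 5) = e^(−2.75) · 2.75^5/5! ≈ 0.0838.

0.0838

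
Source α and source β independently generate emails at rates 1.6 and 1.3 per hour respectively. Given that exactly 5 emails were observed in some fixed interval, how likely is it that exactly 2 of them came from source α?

Given the total, each event is independently from source α with probability p = λ_α/(λ_α+λ_β) = 1.6/2.9 ≈ 0.5517.
So K ~ Binomial(5, 1.6/2.9): P(K = 2) = C(5,2) · (1.6/2.9)^2 · (1.3/2.9)^3 ≈ 0.2742.

0.2742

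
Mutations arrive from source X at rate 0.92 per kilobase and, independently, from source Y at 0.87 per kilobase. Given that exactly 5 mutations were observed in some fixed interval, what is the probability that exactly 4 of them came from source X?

Given the total, each event is independently from source X with probability p = λ_X/(λ_X+λ_Y) = 0.92/1.79 ≈ 0.5140.
So K ~ Binomial(5, 0.92/1.79): P(K = 4) = C(5,4) · (0.92/1.79)^4 · (0.87/1.79)^1 ≈ 0.1696.

0.1696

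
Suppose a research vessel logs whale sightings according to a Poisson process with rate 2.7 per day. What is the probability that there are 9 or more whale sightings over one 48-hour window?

0.0973

Over the interval, μ = 2.7 × 2 = 5.4 (a 48-hour window = 2 days).
P(N ≥ 9) = 1 − P(N ≤ 8) = 1 − Σ_{j=0}^{8} e^(−μ) μ^j/j! ≈ 0.0973.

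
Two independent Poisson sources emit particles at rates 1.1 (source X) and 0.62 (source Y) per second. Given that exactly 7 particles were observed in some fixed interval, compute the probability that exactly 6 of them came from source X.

Given the total, each event is independently from source X with probability p = λ_X/(λ_X+λ_Y) = 1.1/1.72 ≈ 0.6395.
So K ~ Binomial(7, 1.1/1.72): P(K = 6) = C(7,6) · (1.1/1.72)^6 · (0.62/1.72)^1 ≈ 0.1726.

0.1726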